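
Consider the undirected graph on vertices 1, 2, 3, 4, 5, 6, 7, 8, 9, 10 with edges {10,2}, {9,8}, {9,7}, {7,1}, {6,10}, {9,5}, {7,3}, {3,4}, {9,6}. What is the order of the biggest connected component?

Starting from 1 we can reach 1, 2, 3, 4, 5, 6, 7, 8, 9, 10. That is one component of size 10.
The largest has 10 vertices.

10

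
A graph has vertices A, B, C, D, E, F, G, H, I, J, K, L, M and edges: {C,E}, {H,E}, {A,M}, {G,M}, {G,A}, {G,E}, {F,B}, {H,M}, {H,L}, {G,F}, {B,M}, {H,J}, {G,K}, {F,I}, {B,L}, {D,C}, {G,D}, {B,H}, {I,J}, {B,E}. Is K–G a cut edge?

Yes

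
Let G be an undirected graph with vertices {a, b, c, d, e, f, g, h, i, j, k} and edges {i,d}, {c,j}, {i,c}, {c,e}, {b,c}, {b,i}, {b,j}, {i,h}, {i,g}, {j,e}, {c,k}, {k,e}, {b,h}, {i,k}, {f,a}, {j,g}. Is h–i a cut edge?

No

After removing h–i, the path h-b-i still connects them, so the edge is not a bridge.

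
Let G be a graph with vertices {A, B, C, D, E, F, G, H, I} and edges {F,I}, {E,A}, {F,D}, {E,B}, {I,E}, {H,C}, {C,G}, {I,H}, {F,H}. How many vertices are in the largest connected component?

9

Starting from A we can reach A, B, C, D, E, F, G, H, I. That is one component of size 9.
The largest has 9 vertices.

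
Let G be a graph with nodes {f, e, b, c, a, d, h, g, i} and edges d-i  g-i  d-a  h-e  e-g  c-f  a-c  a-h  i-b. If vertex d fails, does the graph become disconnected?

No

Deleting d leaves 1 component (was 1) (its neighbors a, i remain connected to each other), so d is not a cut vertex.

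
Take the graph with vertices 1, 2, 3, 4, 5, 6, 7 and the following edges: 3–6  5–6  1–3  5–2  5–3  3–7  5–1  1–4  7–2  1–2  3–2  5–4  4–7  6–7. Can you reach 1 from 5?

Yes

From 5 we can reach 1, 2, 3, 4, 5, 6, 7, which includes 1.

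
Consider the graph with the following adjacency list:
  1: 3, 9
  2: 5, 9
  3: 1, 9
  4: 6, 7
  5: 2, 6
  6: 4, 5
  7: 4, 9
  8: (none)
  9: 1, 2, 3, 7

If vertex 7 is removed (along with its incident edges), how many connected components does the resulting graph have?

2

With 7 gone, the remaining components are: {8}; {1, 2, 3, 4, 5, 6, 9}.
That is 2 components.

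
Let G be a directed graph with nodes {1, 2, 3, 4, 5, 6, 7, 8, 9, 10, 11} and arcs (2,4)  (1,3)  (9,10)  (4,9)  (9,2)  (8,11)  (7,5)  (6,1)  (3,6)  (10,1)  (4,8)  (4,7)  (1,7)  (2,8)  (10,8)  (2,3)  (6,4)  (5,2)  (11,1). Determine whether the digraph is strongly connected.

Yes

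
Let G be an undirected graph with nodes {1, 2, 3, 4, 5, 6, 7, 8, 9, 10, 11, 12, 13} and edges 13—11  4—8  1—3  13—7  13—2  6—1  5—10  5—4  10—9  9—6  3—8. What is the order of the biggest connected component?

12 is isolated — a component by itself.
Starting from 2 we can reach 2, 7, 11, 13. That is one component of size 4.
Starting from 1 we can reach 1, 3, 4, 5, 6, 8, 9, 10. That is one component of size 8.
The largest has 8 vertices.

8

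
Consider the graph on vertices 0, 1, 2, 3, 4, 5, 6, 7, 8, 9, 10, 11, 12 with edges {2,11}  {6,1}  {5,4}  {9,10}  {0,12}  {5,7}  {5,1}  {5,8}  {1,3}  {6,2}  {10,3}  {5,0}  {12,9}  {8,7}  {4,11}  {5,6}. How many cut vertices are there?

Removing 5 increases the component count from 1 to 2, so 5 is a cut vertex.
By contrast removing 8 leaves 1 component; it is not a cut vertex. No other vertex is a cut vertex either.

1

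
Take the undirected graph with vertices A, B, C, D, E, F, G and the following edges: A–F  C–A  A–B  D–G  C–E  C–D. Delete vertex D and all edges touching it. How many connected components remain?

With D gone, the remaining components are: {G}; {A, B, C, E, F}.
That is 2 components.

2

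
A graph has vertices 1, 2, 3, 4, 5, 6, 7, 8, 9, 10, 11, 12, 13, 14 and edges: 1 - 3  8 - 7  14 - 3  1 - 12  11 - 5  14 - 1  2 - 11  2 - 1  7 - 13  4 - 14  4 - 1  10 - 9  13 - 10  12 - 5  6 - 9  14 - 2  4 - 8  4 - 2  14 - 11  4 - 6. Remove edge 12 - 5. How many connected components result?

12 and 5 are still connected via 12-1-14-11-5, so the component count stays at 1.

1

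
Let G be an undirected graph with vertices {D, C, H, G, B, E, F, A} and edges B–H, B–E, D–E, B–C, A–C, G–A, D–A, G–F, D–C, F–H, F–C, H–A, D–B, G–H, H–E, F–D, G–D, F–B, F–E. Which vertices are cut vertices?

Removing G, for instance, still leaves 1 component. No single vertex removal increases the component count — the graph has no articulation points.

none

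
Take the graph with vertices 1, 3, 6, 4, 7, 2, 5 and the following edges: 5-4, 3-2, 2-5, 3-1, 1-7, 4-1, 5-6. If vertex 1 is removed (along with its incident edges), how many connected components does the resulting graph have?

With 1 gone, the remaining components are: {7}; {2, 3, 4, 5, 6}.
That is 2 components.

2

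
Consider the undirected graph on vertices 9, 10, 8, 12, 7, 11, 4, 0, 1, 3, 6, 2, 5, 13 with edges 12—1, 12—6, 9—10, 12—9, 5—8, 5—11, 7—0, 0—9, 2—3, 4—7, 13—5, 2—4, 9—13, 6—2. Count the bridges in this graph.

The edges on the cycle 12-6-2-4-7-0-9-12 are not bridges since each lies on that cycle.
But removing 3—2 disconnects 3 from 2; removing 13—9 disconnects 13 from 9; removing 13—5 disconnects 13 from 5; removing 10—9 disconnects 10 from 9 — these are bridges.
In total 7 edges are bridges.

7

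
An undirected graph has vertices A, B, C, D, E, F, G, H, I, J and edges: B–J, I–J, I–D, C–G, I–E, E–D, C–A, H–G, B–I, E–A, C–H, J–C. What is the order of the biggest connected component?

F is isolated — a component by itself.
Starting from A we can reach A, B, C, D, E, G, H, I, J. That is one component of size 9.
The largest has 9 vertices.

9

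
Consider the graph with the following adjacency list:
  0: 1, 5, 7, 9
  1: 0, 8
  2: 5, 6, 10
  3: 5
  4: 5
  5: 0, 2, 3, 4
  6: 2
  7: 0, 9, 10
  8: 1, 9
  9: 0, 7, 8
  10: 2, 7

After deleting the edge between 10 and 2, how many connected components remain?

10 and 2 are still connected via 10-7-0-5-2, so the component count stays at 1.

1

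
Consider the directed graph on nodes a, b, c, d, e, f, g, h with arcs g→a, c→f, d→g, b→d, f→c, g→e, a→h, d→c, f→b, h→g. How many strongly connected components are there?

3

{b, c, d, f} are all mutually reachable — one SCC of size 4.
{a, g, h} are all mutually reachable — one SCC of size 3.
{e} is an SCC by itself.
That gives 3 strongly connected components.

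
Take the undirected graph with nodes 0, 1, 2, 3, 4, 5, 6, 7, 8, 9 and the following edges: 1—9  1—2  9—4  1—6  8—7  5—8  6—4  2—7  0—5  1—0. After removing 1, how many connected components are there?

3

With 1 gone, the remaining components are: {3}; {4, 6, 9}; {0, 2, 5, 7, 8}.
That is 3 components.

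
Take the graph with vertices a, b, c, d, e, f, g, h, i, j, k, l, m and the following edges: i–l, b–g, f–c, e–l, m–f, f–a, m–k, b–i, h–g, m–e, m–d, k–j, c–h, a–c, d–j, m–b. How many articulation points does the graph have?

Removing m increases the component count from 1 to 2, so m is a cut vertex.
By contrast removing l leaves 1 component; it is not a cut vertex. No other vertex is a cut vertex either.

1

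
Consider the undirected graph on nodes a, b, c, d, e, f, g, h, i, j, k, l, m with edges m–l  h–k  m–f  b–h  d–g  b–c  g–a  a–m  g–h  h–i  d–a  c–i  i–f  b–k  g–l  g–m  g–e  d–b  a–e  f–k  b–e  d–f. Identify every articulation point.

Removing f, for instance, still leaves 2 components. No single vertex removal increases the component count — the graph has no articulation points.

none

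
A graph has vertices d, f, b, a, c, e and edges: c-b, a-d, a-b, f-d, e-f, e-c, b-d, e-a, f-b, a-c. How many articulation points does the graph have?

0

Removing c, for instance, still leaves 1 component. No single vertex removal increases the component count — the graph has no articulation points.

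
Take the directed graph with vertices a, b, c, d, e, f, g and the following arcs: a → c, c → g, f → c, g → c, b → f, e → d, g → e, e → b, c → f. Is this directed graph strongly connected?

There is no directed path from b to a, so the graph is not strongly connected.

No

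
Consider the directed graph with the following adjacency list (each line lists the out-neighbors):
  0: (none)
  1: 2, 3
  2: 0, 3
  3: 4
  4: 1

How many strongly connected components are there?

2

{1, 2, 3, 4} are all mutually reachable — one SCC of size 4.
{0} is an SCC by itself.
That gives 2 strongly connected components.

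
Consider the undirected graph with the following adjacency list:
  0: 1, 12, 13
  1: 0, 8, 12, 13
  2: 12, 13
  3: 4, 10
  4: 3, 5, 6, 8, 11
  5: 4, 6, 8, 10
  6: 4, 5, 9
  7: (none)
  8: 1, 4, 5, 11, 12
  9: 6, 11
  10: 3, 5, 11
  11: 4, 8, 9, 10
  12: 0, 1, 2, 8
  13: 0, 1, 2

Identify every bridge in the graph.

The edges on the cycle 12-2-13-0-12 are not bridges since each lies on that cycle.
Every edge lies on some cycle, so there are no bridges.

none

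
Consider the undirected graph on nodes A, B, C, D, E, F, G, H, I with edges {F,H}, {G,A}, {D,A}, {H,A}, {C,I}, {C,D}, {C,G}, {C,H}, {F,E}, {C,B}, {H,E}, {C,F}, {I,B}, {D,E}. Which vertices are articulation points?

C

Removing C increases the component count from 1 to 2, so C is a cut vertex.
By contrast removing I leaves 1 component; it is not a cut vertex. No other vertex is a cut vertex either.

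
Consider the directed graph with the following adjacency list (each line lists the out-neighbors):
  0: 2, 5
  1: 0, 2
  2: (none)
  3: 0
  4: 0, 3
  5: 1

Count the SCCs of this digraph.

4

{0, 1, 5} are all mutually reachable — one SCC of size 3.
{4} is an SCC by itself.
{2} is an SCC by itself.
{3} is an SCC by itself.
That gives 4 strongly connected components.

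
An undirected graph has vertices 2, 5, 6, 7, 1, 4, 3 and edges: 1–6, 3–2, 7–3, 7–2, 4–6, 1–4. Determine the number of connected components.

3

5 is isolated — a component by itself.
Starting from 1 we can reach 1, 4, 6. That is one component of size 3.
Starting from 2 we can reach 2, 3, 7. That is one component of size 3.
Total: 3 components.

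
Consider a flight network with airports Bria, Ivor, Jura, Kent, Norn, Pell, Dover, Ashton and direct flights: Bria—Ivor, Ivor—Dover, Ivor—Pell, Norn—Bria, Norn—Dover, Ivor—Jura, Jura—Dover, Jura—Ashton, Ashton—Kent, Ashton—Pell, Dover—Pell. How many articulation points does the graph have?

Removing Ashton increases the component count from 1 to 2, so Ashton is a cut vertex.
By contrast removing Kent leaves 1 component; it is not a cut vertex. No other vertex is a cut vertex either.

1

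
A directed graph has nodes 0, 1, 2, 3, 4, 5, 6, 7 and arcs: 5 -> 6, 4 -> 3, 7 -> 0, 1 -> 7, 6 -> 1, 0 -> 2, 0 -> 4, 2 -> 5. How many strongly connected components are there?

{0, 1, 2, 5, 6, 7} are all mutually reachable — one SCC of size 6.
{3} is an SCC by itself.
{4} is an SCC by itself.
That gives 3 strongly connected components.

3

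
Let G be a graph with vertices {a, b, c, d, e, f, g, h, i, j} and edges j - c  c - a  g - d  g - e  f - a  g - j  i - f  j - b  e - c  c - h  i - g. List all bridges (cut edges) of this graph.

The edges on the cycle g-j-c-e-g are not bridges since each lies on that cycle.
But removing j - b disconnects j from b; removing d - g disconnects d from g; removing h - c disconnects h from c — these are bridges.

b-j, c-h, d-g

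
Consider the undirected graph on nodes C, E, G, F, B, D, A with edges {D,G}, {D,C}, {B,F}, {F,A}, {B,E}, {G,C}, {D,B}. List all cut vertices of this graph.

Removing B increases the component count from 1 to 3, so B is a cut vertex.
Removing D increases the component count from 1 to 2, so D is a cut vertex.
Removing F increases the component count from 1 to 2, so F is a cut vertex.
By contrast removing E leaves 1 component; it is not a cut vertex. No other vertex is a cut vertex either.

B, D, F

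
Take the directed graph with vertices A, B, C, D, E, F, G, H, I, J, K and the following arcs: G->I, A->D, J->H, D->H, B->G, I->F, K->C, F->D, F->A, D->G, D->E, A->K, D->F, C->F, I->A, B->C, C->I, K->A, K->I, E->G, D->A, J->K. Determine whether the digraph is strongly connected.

No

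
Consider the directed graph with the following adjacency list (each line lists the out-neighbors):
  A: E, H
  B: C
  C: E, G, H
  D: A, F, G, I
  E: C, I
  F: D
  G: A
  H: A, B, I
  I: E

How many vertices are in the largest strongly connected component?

{A, B, C, E, G, H, I} are all mutually reachable — one SCC of size 7.
{D, F} are all mutually reachable — one SCC of size 2.
The largest has 7 vertices.

7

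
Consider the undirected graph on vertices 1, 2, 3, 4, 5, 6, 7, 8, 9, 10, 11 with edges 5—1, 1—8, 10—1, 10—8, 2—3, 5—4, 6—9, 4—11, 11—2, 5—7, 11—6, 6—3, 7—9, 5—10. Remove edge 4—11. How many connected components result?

4 and 11 are still connected via 4-5-7-9-6-11, so the component count stays at 1.

1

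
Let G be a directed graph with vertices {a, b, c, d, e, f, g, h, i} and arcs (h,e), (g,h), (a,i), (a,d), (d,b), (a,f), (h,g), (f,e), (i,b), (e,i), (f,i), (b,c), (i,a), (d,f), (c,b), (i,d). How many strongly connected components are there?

{a, d, e, f, i} are all mutually reachable — one SCC of size 5.
{b, c} are all mutually reachable — one SCC of size 2.
{g, h} are all mutually reachable — one SCC of size 2.
That gives 3 strongly connected components.

3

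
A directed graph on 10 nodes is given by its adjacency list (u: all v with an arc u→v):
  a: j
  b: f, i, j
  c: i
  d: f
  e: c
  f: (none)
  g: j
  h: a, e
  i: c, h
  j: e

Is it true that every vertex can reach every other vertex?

There is no directed path from b to g, so the graph is not strongly connected.

No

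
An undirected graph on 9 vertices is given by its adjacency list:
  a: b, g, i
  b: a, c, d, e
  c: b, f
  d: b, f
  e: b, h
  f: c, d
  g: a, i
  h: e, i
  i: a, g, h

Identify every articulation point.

b

Removing b increases the component count from 1 to 2, so b is a cut vertex.
By contrast removing f leaves 1 component; it is not a cut vertex. No other vertex is a cut vertex either.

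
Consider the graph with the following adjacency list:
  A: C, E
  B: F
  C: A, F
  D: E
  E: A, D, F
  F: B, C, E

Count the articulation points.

2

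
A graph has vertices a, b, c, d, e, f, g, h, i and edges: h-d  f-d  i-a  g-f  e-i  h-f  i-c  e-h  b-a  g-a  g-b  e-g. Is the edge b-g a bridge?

No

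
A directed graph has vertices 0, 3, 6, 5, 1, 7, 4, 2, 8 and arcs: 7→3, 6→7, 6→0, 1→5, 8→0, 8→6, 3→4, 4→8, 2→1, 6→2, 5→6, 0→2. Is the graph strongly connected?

From 2 we can reach every vertex (0, 1, 2, 3, 4, 5, 6, 7, 8), and every vertex can reach 2 (0, 1, 2, 3, 4, 5, 6, 7, 8). So the whole graph is one strongly connected component.

Yes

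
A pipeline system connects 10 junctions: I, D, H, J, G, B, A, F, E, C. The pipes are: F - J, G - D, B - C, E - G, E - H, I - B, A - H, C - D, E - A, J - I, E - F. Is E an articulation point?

Deleting E raises the number of components from 1 to 2, so E is a cut vertex.

Yes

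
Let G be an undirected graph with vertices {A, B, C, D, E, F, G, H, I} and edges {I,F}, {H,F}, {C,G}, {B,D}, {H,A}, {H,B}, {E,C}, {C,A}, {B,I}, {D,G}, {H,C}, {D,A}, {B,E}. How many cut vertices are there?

Removing A, for instance, still leaves 1 component. No single vertex removal increases the component count — the graph has no articulation points.

0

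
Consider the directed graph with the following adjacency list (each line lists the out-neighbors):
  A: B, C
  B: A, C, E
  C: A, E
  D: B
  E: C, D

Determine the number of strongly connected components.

1

{A, B, C, D, E} are all mutually reachable — one SCC of size 5.
That gives 1 strongly connected component.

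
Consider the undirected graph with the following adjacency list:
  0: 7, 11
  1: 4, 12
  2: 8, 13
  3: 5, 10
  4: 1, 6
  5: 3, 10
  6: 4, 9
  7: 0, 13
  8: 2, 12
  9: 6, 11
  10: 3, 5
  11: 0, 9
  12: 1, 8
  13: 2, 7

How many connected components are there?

Starting from 3 we can reach 3, 5, 10. That is one component of size 3.
Starting from 0 we can reach 0, 1, 2, 4, 6, 7, 8, 9, 11, 12, 13. That is one component of size 11.
Total: 2 components.

2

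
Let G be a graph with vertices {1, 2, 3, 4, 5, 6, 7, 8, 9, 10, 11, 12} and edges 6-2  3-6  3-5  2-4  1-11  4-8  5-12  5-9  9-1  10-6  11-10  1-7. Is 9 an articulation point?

No

Deleting 9 leaves 1 component (was 1) (its neighbors 1, 5 remain connected to each other), so 9 is not a cut vertex.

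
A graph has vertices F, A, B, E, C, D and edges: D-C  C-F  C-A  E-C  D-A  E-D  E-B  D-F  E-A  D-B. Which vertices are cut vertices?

Removing B, for instance, still leaves 1 component. No single vertex removal increases the component count — the graph has no articulation points.

none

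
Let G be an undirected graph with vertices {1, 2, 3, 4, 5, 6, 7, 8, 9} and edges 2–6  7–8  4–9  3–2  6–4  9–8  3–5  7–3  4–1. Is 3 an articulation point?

Yes

Deleting 3 raises the number of components from 1 to 2, so 3 is a cut vertex.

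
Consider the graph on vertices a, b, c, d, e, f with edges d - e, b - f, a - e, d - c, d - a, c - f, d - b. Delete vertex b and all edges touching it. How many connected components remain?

With b gone, the remaining components are: {a, c, d, e, f}.
That is 1 component.

1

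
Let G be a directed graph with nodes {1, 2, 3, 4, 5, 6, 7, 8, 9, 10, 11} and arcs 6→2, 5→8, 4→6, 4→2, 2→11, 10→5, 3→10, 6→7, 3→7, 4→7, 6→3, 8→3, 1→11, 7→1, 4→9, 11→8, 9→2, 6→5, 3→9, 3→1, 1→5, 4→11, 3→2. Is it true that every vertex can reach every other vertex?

There is no directed path from 10 to 4, so the graph is not strongly connected.

No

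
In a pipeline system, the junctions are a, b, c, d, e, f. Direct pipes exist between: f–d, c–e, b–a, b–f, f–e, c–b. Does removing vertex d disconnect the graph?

No

Deleting d leaves 1 component (was 1), so d is not a cut vertex.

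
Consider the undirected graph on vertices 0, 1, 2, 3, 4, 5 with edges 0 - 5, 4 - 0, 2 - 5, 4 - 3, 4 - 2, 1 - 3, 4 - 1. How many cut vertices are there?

Removing 4 increases the component count from 1 to 2, so 4 is a cut vertex.
By contrast removing 0 leaves 1 component; it is not a cut vertex. No other vertex is a cut vertex either.

1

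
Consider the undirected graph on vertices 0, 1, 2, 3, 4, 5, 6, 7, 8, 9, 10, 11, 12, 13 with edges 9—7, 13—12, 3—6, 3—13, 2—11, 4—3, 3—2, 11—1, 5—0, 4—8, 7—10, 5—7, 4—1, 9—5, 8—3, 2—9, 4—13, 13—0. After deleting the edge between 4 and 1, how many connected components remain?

4 and 1 are still connected via 4-3-2-11-1, so the component count stays at 1.

1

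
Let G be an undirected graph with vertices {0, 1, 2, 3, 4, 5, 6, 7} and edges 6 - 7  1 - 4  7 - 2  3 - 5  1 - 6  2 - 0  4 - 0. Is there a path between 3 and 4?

The component containing 3 is {3, 5}, and 4 is not in it.

No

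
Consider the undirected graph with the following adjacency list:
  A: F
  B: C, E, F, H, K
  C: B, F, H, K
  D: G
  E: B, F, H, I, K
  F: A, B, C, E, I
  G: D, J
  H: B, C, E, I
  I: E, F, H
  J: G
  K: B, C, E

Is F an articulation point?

Deleting F raises the number of components from 2 to 3, so F is a cut vertex.

Yes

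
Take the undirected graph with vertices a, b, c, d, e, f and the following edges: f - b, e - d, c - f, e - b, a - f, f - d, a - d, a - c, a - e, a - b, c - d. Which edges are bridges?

none

The edges on the cycle a-c-f-b-e-a are not bridges since each lies on that cycle.
Every edge lies on some cycle, so there are no bridges.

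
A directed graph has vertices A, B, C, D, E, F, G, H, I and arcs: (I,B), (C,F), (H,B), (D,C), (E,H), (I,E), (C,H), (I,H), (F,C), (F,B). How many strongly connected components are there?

8

{C, F} are all mutually reachable — one SCC of size 2.
{E} is an SCC by itself.
{H} is an SCC by itself.
{D} is an SCC by itself.
{A} is an SCC by itself.
(and 3 more singleton SCCs)
That gives 8 strongly connected components.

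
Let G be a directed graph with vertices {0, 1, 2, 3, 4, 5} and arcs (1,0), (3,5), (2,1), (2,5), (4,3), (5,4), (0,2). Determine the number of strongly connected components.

{3, 4, 5} are all mutually reachable — one SCC of size 3.
{0, 1, 2} are all mutually reachable — one SCC of size 3.
That gives 2 strongly connected components.

2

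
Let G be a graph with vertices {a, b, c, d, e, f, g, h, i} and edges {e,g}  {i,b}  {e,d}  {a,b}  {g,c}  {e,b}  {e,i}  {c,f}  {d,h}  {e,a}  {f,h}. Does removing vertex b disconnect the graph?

No

Deleting b leaves 1 component (was 1) (its neighbors a, e, i remain connected to each other), so b is not a cut vertex.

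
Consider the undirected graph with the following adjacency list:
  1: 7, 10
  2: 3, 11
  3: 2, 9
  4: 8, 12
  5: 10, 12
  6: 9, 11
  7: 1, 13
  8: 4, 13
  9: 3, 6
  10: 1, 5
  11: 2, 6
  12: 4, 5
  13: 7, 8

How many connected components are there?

Starting from 2 we can reach 2, 3, 6, 9, 11. That is one component of size 5.
Starting from 1 we can reach 1, 4, 5, 7, 8, 10, 12, 13. That is one component of size 8.
Total: 2 components.

2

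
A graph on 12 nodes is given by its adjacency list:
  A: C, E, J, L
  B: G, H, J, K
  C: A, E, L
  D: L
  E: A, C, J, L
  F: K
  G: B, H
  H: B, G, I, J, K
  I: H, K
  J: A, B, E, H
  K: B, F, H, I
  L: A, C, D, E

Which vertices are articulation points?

J, K, L

Removing J increases the component count from 1 to 2, so J is a cut vertex.
Removing K increases the component count from 1 to 2, so K is a cut vertex.
Removing L increases the component count from 1 to 2, so L is a cut vertex.
By contrast removing C leaves 1 component; it is not a cut vertex. No other vertex is a cut vertex either.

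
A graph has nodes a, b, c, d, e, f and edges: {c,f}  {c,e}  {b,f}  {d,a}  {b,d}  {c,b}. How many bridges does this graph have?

3

The edges on the cycle c-b-f-c are not bridges since each lies on that cycle.
But removing d-a disconnects d from a; removing b-d disconnects b from d; removing c-e disconnects c from e — these are bridges.
That makes 3 bridges.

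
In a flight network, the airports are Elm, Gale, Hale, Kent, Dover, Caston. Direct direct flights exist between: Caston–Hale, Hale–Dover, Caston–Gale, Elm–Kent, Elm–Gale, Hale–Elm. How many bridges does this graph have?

The edges on the cycle Caston-Hale-Elm-Gale-Caston are not bridges since each lies on that cycle.
But removing Elm–Kent disconnects Elm from Kent; removing Hale–Dover disconnects Hale from Dover — these are bridges.
That makes 2 bridges.

2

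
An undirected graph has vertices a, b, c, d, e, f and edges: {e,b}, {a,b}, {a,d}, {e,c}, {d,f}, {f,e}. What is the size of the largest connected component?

6

Starting from a we can reach a, b, c, d, e, f. That is one component of size 6.
The largest has 6 vertices.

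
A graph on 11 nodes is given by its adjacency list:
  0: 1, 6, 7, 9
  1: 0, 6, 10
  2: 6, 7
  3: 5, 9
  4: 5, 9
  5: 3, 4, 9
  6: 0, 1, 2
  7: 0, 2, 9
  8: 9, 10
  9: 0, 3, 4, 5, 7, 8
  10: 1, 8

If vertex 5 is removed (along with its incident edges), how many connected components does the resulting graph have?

With 5 gone, the remaining components are: {0, 1, 2, 3, 4, 6, 7, 8, 9, 10}.
That is 1 component.

1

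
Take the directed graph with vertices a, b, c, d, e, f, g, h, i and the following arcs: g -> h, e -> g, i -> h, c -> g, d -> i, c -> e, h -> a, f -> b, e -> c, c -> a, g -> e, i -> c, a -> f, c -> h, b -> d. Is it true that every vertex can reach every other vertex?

From i we can reach every vertex (a, b, c, d, e, f, g, h, i), and every vertex can reach i (a, b, c, d, e, f, g, h, i). So the whole graph is one strongly connected component.

Yes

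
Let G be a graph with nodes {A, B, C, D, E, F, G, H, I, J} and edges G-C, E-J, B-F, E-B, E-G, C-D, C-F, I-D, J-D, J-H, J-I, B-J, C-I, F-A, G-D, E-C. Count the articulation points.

2

Removing F increases the component count from 1 to 2, so F is a cut vertex.
Removing J increases the component count from 1 to 2, so J is a cut vertex.
By contrast removing C leaves 1 component; it is not a cut vertex. No other vertex is a cut vertex either.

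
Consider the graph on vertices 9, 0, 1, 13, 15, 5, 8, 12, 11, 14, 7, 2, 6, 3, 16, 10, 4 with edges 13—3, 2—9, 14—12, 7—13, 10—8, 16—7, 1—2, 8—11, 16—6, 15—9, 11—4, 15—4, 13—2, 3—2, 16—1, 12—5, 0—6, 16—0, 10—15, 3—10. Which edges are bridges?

12-14, 12-5

The edges on the cycle 16-0-6-16 are not bridges since each lies on that cycle.
But removing 14—12 disconnects 14 from 12; removing 5—12 disconnects 5 from 12 — these are bridges.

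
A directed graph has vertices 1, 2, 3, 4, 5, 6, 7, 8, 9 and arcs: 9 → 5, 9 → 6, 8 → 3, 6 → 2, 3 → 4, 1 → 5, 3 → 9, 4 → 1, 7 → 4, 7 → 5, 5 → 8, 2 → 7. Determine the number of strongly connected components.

{1, 2, 3, 4, 5, 6, 7, 8, 9} are all mutually reachable — one SCC of size 9.
That gives 1 strongly connected component.

1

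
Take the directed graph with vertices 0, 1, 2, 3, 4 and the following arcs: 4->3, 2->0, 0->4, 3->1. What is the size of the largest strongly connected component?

1

{3} is an SCC by itself.
{2} is an SCC by itself.
{0} is an SCC by itself.
{1} is an SCC by itself.
{4} is an SCC by itself.
The largest has 1 vertex.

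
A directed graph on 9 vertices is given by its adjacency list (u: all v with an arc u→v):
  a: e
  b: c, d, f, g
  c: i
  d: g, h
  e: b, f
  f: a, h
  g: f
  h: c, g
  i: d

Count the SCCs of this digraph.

1

{a, b, c, d, e, f, g, h, i} are all mutually reachable — one SCC of size 9.
That gives 1 strongly connected component.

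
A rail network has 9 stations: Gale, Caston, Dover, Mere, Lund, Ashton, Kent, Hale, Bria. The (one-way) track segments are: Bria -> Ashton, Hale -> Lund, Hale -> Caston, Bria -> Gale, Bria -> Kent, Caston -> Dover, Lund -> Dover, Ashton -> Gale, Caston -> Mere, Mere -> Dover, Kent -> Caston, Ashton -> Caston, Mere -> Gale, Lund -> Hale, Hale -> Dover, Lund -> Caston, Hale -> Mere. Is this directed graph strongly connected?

There is no directed path from Dover to Kent, so the graph is not strongly connected.

No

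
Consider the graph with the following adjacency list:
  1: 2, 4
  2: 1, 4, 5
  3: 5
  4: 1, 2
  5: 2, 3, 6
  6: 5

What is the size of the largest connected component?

6

Starting from 1 we can reach 1, 2, 3, 4, 5, 6. That is one component of size 6.
The largest has 6 vertices.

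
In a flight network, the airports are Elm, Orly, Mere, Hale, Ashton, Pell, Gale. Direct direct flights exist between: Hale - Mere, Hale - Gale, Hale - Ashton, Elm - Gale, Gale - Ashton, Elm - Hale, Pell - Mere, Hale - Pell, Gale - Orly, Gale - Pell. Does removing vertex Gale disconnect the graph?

Yes

Deleting Gale raises the number of components from 1 to 2, so Gale is a cut vertex.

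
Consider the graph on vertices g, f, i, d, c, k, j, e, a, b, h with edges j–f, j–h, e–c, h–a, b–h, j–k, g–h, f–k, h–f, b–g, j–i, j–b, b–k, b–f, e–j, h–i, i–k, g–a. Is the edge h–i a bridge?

No

After removing h–i, the path h-j-i still connects them, so the edge is not a bridge.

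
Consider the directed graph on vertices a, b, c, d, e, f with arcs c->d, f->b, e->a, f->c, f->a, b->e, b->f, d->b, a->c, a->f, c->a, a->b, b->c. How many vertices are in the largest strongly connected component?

6

{a, b, c, d, e, f} are all mutually reachable — one SCC of size 6.
The largest has 6 vertices.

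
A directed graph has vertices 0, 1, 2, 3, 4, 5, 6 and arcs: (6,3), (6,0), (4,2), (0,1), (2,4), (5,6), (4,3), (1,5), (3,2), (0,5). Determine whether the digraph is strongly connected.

No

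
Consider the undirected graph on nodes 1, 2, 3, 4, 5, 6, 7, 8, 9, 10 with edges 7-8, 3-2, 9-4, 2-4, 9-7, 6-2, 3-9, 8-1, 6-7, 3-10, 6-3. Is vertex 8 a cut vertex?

Yes

Deleting 8 raises the number of components from 2 to 3, so 8 is a cut vertex.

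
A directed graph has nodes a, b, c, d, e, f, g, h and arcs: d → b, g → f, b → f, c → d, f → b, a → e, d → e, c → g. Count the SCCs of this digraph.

7

{b, f} are all mutually reachable — one SCC of size 2.
{h} is an SCC by itself.
{a} is an SCC by itself.
{e} is an SCC by itself.
{g} is an SCC by itself.
(and 2 more singleton SCCs)
That gives 7 strongly connected components.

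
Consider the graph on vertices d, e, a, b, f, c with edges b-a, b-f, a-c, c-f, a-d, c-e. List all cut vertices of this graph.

a, c

Removing a increases the component count from 1 to 2, so a is a cut vertex.
Removing c increases the component count from 1 to 2, so c is a cut vertex.
By contrast removing f leaves 1 component; it is not a cut vertex. No other vertex is a cut vertex either.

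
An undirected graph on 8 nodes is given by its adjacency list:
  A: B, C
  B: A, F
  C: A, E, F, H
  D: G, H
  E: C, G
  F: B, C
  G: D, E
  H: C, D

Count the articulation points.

1

Removing C increases the component count from 1 to 2, so C is a cut vertex.
By contrast removing G leaves 1 component; it is not a cut vertex. No other vertex is a cut vertex either.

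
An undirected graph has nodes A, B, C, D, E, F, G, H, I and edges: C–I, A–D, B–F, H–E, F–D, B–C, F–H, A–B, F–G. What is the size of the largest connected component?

9

Starting from A we can reach A, B, C, D, E, F, G, H, I. That is one component of size 9.
The largest has 9 vertices.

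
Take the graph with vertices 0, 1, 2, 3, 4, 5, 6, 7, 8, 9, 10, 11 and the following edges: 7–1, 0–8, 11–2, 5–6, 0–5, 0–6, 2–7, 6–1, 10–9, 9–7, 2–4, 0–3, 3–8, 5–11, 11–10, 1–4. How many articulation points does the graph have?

1

Removing 0 increases the component count from 1 to 2, so 0 is a cut vertex.
By contrast removing 11 leaves 1 component; it is not a cut vertex. No other vertex is a cut vertex either.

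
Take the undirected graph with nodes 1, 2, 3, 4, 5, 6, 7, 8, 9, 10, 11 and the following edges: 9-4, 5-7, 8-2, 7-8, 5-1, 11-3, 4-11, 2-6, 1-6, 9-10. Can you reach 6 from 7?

Yes

From 7 we can reach 1, 2, 5, 6, 7, 8, which includes 6.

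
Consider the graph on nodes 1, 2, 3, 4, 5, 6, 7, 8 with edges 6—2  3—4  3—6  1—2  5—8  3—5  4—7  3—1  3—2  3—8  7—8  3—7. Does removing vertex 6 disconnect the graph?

Deleting 6 leaves 1 component (was 1) (its neighbors 2, 3 remain connected to each other), so 6 is not a cut vertex.

No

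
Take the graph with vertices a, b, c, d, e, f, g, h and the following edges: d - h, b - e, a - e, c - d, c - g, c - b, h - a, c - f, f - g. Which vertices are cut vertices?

c

Removing c increases the component count from 1 to 2, so c is a cut vertex.
By contrast removing a leaves 1 component; it is not a cut vertex. No other vertex is a cut vertex either.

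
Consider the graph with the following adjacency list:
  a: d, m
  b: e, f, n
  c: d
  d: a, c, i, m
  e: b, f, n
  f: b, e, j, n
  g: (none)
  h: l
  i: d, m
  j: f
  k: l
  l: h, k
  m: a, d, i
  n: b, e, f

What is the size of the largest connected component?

g is isolated — a component by itself.
Starting from h we can reach h, k, l. That is one component of size 3.
Starting from b we can reach b, e, f, j, n. That is one component of size 5.
Starting from a we can reach a, c, d, i, m. That is one component of size 5.
The largest has 5 vertices.

5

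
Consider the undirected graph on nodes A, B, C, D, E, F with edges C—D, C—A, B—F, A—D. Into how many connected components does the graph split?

3

E is isolated — a component by itself.
Starting from B we can reach B, F. That is one component of size 2.
Starting from A we can reach A, C, D. That is one component of size 3.
Total: 3 components.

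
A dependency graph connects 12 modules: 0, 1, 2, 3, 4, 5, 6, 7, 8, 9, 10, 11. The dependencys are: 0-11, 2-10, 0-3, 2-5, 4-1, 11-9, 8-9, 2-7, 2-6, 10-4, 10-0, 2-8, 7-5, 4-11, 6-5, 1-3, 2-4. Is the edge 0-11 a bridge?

No

After removing 0-11, the path 0-10-4-11 still connects them, so the edge is not a bridge.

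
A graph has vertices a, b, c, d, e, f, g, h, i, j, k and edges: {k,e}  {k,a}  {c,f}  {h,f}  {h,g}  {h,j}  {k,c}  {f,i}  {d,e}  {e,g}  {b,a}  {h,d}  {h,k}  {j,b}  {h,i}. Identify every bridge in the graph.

The edges on the cycle h-d-e-k-h are not bridges since each lies on that cycle.
Every edge lies on some cycle, so there are no bridges.

none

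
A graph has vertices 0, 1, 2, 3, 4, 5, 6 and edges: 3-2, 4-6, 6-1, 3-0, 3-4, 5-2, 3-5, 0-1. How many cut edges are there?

0

The edges on the cycle 3-5-2-3 are not bridges since each lies on that cycle.
Every edge lies on some cycle, so there are no bridges.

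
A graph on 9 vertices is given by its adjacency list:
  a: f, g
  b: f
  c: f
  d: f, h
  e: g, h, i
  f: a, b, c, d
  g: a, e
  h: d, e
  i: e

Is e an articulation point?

Yes

Deleting e raises the number of components from 1 to 2, so e is a cut vertex.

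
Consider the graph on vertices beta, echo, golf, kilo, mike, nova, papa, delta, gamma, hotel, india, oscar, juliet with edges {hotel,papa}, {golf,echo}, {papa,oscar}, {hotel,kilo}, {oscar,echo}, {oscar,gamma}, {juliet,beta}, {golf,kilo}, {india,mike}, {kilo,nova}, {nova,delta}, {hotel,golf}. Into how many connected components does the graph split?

3

Starting from beta we can reach beta, juliet. That is one component of size 2.
Starting from mike we can reach mike, india. That is one component of size 2.
Starting from echo we can reach echo, golf, kilo, nova, papa, delta, gamma, hotel, oscar. That is one component of size 9.
Total: 3 components.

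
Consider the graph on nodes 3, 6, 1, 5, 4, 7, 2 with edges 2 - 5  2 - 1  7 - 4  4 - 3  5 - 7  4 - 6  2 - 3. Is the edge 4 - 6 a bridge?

Removing 4 - 6 leaves no path between 4 and 6: the component count goes from 1 to 2. So it is a bridge.

Yes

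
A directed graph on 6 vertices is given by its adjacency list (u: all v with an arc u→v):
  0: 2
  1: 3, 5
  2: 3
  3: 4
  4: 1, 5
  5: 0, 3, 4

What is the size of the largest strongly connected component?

{0, 1, 2, 3, 4, 5} are all mutually reachable — one SCC of size 6.
The largest has 6 vertices.

6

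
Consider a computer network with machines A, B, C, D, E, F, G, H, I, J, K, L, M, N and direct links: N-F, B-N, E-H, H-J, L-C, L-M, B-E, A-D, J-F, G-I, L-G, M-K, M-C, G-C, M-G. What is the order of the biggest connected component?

6

Starting from A we can reach A, D. That is one component of size 2.
Starting from B we can reach B, E, F, H, J, N. That is one component of size 6.
Starting from C we can reach C, G, I, K, L, M. That is one component of size 6.
The largest has 6 vertices.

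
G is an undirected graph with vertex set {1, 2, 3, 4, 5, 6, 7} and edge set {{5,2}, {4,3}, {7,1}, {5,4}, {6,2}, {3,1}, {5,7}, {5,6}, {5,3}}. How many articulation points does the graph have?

Removing 5 increases the component count from 1 to 2, so 5 is a cut vertex.
By contrast removing 7 leaves 1 component; it is not a cut vertex. No other vertex is a cut vertex either.

1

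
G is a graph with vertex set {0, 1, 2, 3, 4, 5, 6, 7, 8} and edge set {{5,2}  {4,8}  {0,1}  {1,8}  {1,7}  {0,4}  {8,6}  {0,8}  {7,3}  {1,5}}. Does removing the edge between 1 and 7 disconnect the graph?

Removing 1 - 7 leaves no path between 1 and 7: the component count goes from 1 to 2. So it is a bridge.

Yes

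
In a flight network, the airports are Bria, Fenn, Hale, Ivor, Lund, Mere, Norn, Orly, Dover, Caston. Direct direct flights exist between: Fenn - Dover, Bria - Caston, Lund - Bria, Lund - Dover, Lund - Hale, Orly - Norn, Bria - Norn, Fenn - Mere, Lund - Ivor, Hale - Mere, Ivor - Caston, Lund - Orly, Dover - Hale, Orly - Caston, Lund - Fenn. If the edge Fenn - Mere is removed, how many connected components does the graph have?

1

Fenn and Mere are still connected via Fenn-Lund-Hale-Mere, so the component count stays at 1.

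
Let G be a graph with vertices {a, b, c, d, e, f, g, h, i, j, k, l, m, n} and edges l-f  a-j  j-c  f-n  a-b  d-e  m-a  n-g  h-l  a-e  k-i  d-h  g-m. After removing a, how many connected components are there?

With a gone, the remaining components are: {b}; {c, j}; {i, k}; {d, e, f, g, h, l, m, n}.
That is 4 components.

4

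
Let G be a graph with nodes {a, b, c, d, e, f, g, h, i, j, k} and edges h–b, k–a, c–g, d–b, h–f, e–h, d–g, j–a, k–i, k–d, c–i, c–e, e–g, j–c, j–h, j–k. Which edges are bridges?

The edges on the cycle j-c-e-h-j are not bridges since each lies on that cycle.
But removing h–f disconnects h from f — this is a bridge.

f-h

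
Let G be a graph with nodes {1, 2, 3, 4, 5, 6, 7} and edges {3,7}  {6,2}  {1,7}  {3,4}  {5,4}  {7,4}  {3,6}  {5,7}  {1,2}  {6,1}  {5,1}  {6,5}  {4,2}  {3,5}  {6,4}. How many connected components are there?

1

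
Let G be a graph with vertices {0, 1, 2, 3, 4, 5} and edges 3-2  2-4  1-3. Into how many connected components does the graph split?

3

5 is isolated — a component by itself.
0 is isolated — a component by itself.
Starting from 1 we can reach 1, 2, 3, 4. That is one component of size 4.
Total: 3 components.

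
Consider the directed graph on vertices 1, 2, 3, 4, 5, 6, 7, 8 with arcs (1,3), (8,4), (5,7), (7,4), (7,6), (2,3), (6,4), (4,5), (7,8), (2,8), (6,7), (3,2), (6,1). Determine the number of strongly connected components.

1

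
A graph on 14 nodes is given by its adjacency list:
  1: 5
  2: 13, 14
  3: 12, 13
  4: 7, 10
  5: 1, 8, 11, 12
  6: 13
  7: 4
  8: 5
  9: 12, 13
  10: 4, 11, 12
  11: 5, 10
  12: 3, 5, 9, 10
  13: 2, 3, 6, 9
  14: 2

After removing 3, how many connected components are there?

1

With 3 gone, the remaining components are: {1, 2, 4, 5, 6, 7, 8, 9, 10, 11, 12, 13, 14}.
That is 1 component.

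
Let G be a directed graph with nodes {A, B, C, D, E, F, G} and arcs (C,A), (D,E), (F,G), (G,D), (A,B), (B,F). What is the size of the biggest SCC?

1

{E} is an SCC by itself.
{C} is an SCC by itself.
{B} is an SCC by itself.
{G} is an SCC by itself.
{A} is an SCC by itself.
(and 2 more singleton SCCs)
The largest has 1 vertex.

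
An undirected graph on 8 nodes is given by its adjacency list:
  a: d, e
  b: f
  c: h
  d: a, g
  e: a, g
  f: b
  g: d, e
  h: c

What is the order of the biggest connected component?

Starting from c we can reach c, h. That is one component of size 2.
Starting from b we can reach b, f. That is one component of size 2.
Starting from a we can reach a, d, e, g. That is one component of size 4.
The largest has 4 vertices.

4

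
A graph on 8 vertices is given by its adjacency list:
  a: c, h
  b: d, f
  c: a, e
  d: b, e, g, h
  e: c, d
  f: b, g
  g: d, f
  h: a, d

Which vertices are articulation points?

Removing d increases the component count from 1 to 2, so d is a cut vertex.
By contrast removing a leaves 1 component; it is not a cut vertex. No other vertex is a cut vertex either.

d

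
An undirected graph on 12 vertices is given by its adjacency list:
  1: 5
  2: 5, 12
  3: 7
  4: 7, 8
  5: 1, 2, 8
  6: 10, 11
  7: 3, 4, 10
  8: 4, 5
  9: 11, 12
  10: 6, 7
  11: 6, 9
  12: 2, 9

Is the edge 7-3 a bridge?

Yes

Removing 7-3 leaves no path between 7 and 3: the component count goes from 1 to 2. So it is a bridge.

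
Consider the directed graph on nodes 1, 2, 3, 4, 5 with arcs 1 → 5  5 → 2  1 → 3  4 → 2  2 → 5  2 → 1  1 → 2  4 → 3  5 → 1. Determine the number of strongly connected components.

3

{1, 2, 5} are all mutually reachable — one SCC of size 3.
{4} is an SCC by itself.
{3} is an SCC by itself.
That gives 3 strongly connected components.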